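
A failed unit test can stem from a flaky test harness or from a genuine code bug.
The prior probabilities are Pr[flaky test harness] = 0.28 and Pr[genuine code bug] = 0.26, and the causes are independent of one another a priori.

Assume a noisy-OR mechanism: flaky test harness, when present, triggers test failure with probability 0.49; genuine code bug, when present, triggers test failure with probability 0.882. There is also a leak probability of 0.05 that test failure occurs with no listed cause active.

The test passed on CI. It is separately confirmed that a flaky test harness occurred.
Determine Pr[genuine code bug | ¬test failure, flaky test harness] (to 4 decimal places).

Pr[genuine code bug | ¬test failure, flaky test harness] ≈ 0.0398

Under noisy-OR, P(test failure | causes) = 1 − (1−0.05)·∏(1−qᵢ) over the active causes.
P(¬test failure | flaky test harness) = 0.4845·0.74 + 0.057171·0.26 = 0.358530 + 0.014864 = 0.373394
The genuine code bug-present share is 0.057171·0.26 = 0.014864.
P(genuine code bug | ¬test failure, flaky test harness) = 0.014864 / 0.373394 ≈ 0.0398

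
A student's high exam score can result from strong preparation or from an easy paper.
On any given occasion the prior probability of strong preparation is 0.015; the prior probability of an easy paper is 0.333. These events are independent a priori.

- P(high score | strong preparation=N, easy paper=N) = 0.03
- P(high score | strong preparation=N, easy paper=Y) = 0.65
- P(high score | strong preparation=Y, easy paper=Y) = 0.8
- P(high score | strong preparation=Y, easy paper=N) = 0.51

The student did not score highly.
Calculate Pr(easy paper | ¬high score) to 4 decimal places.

By total probability over the 4 (strong preparation, easy paper) configurations:
  P(¬high score) = 0.97·0.985·0.667 + 0.35·0.985·0.333 + 0.49·0.015·0.667 + 0.2·0.015·0.333
        = 0.637285 + 0.114802 + 0.004902 + 0.000999 = 0.757988
Configurations with easy paper contribute 0.115801, so
  P(easy paper | ¬high score) = 0.115801 / 0.757988 ≈ 0.1528

Pr(easy paper | ¬high score) ≈ 0.1528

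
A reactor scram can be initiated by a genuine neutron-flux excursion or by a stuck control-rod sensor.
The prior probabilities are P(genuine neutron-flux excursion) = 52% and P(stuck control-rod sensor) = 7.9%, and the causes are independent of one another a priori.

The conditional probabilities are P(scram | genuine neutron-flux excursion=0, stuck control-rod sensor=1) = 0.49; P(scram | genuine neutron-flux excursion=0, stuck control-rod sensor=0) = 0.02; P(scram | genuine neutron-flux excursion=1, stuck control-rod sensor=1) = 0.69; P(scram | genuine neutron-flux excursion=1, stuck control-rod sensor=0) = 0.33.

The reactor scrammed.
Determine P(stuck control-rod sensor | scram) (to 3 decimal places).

For the numerator, keep only stuck control-rod sensor=true terms: 0.018581 + 0.028345 = 0.046926
The normalizing constant is 0.02*0.48*0.921 + 0.49*0.48*0.079 + 0.33*0.52*0.921 + 0.69*0.52*0.079 = 0.213812
Posterior = 0.046926 / 0.213812 ≈ 0.219

P(stuck control-rod sensor | scram) ≈ 0.219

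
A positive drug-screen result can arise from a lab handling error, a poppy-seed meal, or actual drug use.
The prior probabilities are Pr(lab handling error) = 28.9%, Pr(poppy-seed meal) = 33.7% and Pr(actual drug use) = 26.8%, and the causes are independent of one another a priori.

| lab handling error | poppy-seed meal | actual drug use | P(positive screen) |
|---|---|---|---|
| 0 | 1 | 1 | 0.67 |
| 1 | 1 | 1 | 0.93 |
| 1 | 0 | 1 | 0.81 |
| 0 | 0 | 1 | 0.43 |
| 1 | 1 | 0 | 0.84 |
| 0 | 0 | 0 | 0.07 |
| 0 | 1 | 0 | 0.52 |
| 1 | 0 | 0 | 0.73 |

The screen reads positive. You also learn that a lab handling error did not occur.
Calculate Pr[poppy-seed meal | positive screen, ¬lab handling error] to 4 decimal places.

Pr[poppy-seed meal | positive screen, ¬lab handling error] ≈ 0.6311

Numerator (weight on configurations with poppy-seed meal): 0.128276 + 0.060512 = 0.188788
Normalizer over all consistent configurations: 0.07·0.663·0.732 + 0.43·0.663·0.268 + 0.52·0.337·0.732 + 0.67·0.337·0.268 = 0.299164
Posterior = 0.188788 / 0.299164 ≈ 0.6311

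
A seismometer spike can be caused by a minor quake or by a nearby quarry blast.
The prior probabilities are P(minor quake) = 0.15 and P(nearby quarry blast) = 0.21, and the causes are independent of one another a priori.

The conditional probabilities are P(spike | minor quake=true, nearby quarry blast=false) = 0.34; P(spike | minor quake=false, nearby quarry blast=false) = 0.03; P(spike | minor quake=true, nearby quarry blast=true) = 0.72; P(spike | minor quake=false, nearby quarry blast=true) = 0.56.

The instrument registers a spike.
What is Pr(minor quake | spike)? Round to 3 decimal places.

Pr(minor quake | spike) ≈ 0.344

Weight on minor quake=true, given the evidence: 0.040290 + 0.022680 = 0.062970
Normalizer over all consistent configurations: 0.03×0.85×0.79 + 0.56×0.85×0.21 + 0.34×0.15×0.79 + 0.72×0.15×0.21 = 0.183075
Posterior = 0.062970 / 0.183075 ≈ 0.344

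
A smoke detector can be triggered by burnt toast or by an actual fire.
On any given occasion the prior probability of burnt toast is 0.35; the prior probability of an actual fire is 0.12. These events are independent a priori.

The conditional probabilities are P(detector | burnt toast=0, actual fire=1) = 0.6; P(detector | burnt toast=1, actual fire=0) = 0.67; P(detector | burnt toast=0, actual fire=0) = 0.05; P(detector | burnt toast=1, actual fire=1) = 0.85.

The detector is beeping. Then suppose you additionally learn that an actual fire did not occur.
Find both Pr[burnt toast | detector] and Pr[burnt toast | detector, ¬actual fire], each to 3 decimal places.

Pr[burnt toast | detector] ≈ 0.762; Pr[burnt toast | detector, ¬actual fire] ≈ 0.878

Sum P(detector|·) weighted by the priors over the 4 (burnt toast, actual fire) configurations:
  P(detector) = 0.05*0.65*0.88 + 0.6*0.65*0.12 + 0.67*0.35*0.88 + 0.85*0.35*0.12
        = 0.028600 + 0.046800 + 0.206360 + 0.035700 = 0.317460
The terms with burnt toast present sum to 0.242060, so
  P(burnt toast | detector) = 0.242060 / 0.317460 ≈ 0.762

With the extra evidence:
By total probability over both values of burnt toast:
  P(detector | ¬actual fire) = 0.05·0.65 + 0.67·0.35
        = 0.032500 + 0.234500 = 0.267000
The terms with burnt toast present sum to 0.234500, so
  P(burnt toast | detector, ¬actual fire) = 0.234500 / 0.267000 ≈ 0.878
Ruling out actual fire raises the posterior on burnt toast — the flip side of explaining away.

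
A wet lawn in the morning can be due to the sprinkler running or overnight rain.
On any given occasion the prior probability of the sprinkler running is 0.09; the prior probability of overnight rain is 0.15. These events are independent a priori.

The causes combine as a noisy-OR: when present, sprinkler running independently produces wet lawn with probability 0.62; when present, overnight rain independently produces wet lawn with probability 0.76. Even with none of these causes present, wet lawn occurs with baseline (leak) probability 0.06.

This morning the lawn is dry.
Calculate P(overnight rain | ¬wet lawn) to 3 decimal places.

P(overnight rain | ¬wet lawn) ≈ 0.041

Under noisy-OR, P(wet lawn | causes) = 1 − (1−0.06)·∏(1−qᵢ) over the active causes.
For the numerator, keep only overnight rain=true terms: 0.030794 + 0.001157 = 0.031951
The normalizing constant is 0.94·0.91·0.85 + 0.2256·0.91·0.15 + 0.3572·0.09·0.85 + 0.085728·0.09·0.15 = 0.786367
P(overnight rain | ¬wet lawn) = 0.031951/0.786367 ≈ 0.041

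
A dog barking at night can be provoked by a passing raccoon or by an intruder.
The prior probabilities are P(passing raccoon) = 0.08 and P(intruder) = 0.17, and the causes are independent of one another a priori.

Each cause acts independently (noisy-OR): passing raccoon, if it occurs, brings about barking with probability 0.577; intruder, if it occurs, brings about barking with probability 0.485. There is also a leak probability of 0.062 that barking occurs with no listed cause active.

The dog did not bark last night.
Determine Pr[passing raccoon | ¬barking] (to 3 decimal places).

Under noisy-OR, P(barking | causes) = 1 − (1−0.062)·∏(1−qᵢ) over the active causes.
Numerator (weight on configurations with passing raccoon): 0.026346 + 0.002779 = 0.029125
The normalizing constant is 0.938·0.92·0.83 + 0.48307·0.92·0.17 + 0.396774·0.08·0.83 + 0.204339·0.08·0.17 = 0.820934
P(passing raccoon | ¬barking) = 0.029125/0.820934 ≈ 0.035

Pr[passing raccoon | ¬barking] ≈ 0.035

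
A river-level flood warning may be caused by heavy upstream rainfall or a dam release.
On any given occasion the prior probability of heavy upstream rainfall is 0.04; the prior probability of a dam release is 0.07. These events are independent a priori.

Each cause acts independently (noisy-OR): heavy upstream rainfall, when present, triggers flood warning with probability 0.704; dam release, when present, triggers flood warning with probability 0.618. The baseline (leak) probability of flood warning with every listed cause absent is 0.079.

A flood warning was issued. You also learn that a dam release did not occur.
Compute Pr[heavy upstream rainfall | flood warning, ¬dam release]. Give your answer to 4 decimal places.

Pr[heavy upstream rainfall | flood warning, ¬dam release] ≈ 0.2773

Under noisy-OR, P(flood warning | causes) = 1 − (1−0.079)·∏(1−qᵢ) over the active causes.
Numerator (weight on configurations with heavy upstream rainfall): 0.727384·0.04 = 0.029095
Denominator P(flood warning | ¬dam release): 0.079·0.96 + 0.727384·0.04 = 0.104935
P(heavy upstream rainfall | flood warning, ¬dam release) = 0.029095/0.104935 ≈ 0.2773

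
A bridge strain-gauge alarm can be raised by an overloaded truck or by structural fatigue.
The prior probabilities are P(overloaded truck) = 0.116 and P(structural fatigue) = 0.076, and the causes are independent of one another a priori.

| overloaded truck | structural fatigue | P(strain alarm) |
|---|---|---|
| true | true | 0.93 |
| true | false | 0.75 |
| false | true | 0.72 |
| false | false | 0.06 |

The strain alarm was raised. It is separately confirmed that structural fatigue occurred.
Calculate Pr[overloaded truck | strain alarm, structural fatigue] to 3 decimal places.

Weight on overloaded truck=true, given the evidence: 0.93*0.116 = 0.107880
Normalizer over all consistent configurations: 0.72*0.884 + 0.93*0.116 = 0.744360
P(overloaded truck | strain alarm, structural fatigue) = 0.107880/0.744360 ≈ 0.145

Pr[overloaded truck | strain alarm, structural fatigue] ≈ 0.145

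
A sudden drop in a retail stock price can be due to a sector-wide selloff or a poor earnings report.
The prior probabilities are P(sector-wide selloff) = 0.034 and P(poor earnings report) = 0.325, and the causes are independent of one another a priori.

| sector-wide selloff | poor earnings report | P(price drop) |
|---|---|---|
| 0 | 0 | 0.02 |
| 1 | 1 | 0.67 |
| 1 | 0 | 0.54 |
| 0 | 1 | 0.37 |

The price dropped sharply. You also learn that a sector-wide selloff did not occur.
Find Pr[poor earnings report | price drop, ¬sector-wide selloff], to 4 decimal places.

P(price drop | ¬sector-wide selloff) = 0.02*0.675 + 0.37*0.325 = 0.013500 + 0.120250 = 0.133750
Restricting to configurations with poor earnings report present: 0.37*0.325 = 0.120250.
Hence the posterior is 0.120250/0.133750 ≈ 0.8991.

Pr[poor earnings report | price drop, ¬sector-wide selloff] ≈ 0.8991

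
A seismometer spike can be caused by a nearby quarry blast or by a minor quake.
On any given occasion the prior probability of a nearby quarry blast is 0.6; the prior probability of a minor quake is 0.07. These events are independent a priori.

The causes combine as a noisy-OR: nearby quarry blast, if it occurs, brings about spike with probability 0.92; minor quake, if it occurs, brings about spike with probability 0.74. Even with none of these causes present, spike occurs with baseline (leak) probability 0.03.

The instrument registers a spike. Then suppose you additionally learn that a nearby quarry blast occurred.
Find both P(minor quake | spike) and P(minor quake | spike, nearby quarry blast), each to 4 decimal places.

Under noisy-OR, P(spike | causes) = 1 − (1−0.03)·∏(1−qᵢ) over the active causes.
For the numerator, keep only minor quake=true terms: 0.020938 + 0.041153 = 0.062091
Denominator P(spike): 0.03*0.4*0.93 + 0.7478*0.4*0.07 + 0.9224*0.6*0.93 + 0.979824*0.6*0.07 = 0.587950
P(minor quake | spike) = 0.062091/0.587950 ≈ 0.1056

Now condition on the additional information:
P(spike | nearby quarry blast) = 0.9224·0.93 + 0.979824·0.07 = 0.857832 + 0.068588 = 0.926420
Restricting to configurations with minor quake present: 0.979824·0.07 = 0.068588.
So P(minor quake | spike, nearby quarry blast) = 0.068588/0.926420 ≈ 0.0740.

P(minor quake | spike) ≈ 0.1056; P(minor quake | spike, nearby quarry blast) ≈ 0.0740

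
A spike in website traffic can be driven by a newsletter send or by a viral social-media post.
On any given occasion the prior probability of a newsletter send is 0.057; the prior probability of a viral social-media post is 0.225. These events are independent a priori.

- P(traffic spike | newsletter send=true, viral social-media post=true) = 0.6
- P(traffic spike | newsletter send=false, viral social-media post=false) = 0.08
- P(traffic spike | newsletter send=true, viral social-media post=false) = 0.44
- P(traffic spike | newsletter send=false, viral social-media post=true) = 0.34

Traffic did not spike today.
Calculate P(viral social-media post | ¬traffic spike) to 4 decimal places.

Sum P(¬traffic spike|·) weighted by the priors over the 4 (newsletter send, viral social-media post) configurations:
  P(¬traffic spike) = 0.92*0.943*0.775 + 0.66*0.943*0.225 + 0.56*0.057*0.775 + 0.4*0.057*0.225
        = 0.672359 + 0.140036 + 0.024738 + 0.005130 = 0.842263
The terms with viral social-media post present sum to 0.145166, so
  P(viral social-media post | ¬traffic spike) = 0.145166 / 0.842263 ≈ 0.1724

P(viral social-media post | ¬traffic spike) ≈ 0.1724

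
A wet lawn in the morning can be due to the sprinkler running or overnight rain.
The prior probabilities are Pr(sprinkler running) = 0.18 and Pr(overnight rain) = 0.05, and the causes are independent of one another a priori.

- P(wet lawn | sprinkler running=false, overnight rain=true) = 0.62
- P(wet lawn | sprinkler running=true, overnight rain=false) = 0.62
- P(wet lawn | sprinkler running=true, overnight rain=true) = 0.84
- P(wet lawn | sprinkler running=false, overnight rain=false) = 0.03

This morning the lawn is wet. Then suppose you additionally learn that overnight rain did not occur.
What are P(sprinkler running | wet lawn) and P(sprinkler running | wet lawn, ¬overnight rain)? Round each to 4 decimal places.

P(sprinkler running | wet lawn) ≈ 0.6995; P(sprinkler running | wet lawn, ¬overnight rain) ≈ 0.8194

Sum P(wet lawn|·) weighted by the priors over the 4 (sprinkler running, overnight rain) configurations:
  P(wet lawn) = 0.03×0.82×0.95 + 0.62×0.82×0.05 + 0.62×0.18×0.95 + 0.84×0.18×0.05
        = 0.023370 + 0.025420 + 0.106020 + 0.007560 = 0.162370
The terms with sprinkler running present sum to 0.113580, so
  P(sprinkler running | wet lawn) = 0.113580 / 0.162370 ≈ 0.6995

Now also conditioning on overnight rain≠true:
Weight on sprinkler running=true, given the evidence: 0.62·0.18 = 0.111600
The normalizing constant is 0.03·0.82 + 0.62·0.18 = 0.136200
P(sprinkler running | wet lawn, ¬overnight rain) = 0.111600/0.136200 ≈ 0.8194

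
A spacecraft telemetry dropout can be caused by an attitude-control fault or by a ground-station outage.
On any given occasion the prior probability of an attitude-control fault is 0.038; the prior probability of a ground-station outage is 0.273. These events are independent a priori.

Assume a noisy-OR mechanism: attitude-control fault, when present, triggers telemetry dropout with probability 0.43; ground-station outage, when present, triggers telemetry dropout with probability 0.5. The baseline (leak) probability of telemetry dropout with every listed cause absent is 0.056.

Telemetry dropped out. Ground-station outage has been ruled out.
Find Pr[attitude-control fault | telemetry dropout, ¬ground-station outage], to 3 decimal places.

Under noisy-OR, P(telemetry dropout | causes) = 1 − (1−0.056)·∏(1−qᵢ) over the active causes.
Weight on attitude-control fault=true, given the evidence: 0.46192*0.038 = 0.017553
Normalizer over all consistent configurations: 0.056*0.962 + 0.46192*0.038 = 0.071425
P(attitude-control fault | telemetry dropout, ¬ground-station outage) = 0.017553/0.071425 ≈ 0.246

Pr[attitude-control fault | telemetry dropout, ¬ground-station outage] ≈ 0.246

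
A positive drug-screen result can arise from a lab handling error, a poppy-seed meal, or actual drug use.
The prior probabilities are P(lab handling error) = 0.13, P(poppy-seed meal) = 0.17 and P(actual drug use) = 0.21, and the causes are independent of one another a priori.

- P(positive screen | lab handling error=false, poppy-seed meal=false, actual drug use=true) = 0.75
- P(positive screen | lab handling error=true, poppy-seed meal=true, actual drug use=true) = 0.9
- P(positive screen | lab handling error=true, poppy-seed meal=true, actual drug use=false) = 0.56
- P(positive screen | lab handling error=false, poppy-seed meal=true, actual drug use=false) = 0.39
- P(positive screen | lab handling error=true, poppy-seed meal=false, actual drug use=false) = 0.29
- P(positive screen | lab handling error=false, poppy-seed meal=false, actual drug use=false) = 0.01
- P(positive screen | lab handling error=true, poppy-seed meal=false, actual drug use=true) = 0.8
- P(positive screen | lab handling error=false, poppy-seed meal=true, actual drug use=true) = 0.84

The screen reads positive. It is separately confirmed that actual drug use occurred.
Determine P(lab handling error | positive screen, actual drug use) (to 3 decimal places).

For the numerator, keep only lab handling error=true terms: 0.086320 + 0.019890 = 0.106210
Normalizer over all consistent configurations: 0.75*0.87*0.83 + 0.84*0.87*0.17 + 0.8*0.13*0.83 + 0.9*0.13*0.17 = 0.772021
P(lab handling error | positive screen, actual drug use) = 0.106210/0.772021 ≈ 0.138

P(lab handling error | positive screen, actual drug use) ≈ 0.138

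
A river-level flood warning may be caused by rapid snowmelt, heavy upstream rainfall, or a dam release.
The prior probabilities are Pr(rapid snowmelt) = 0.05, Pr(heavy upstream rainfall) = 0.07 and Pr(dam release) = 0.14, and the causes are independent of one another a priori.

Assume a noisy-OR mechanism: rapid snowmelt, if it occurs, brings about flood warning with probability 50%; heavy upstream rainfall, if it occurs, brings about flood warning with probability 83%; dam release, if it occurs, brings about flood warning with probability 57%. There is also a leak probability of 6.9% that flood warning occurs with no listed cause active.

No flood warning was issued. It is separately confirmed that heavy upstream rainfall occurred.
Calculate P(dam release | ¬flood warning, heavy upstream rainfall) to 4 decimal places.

P(dam release | ¬flood warning, heavy upstream rainfall) ≈ 0.0654

Under noisy-OR, P(flood warning | causes) = 1 − (1−0.069)·∏(1−qᵢ) over the active causes.
By total probability over the 4 (rapid snowmelt, dam release) configurations:
  P(¬flood warning | heavy upstream rainfall) = 0.15827×0.95×0.86 + 0.068056×0.95×0.14 + 0.079135×0.05×0.86 + 0.034028×0.05×0.14
        = 0.129307 + 0.009051 + 0.003403 + 0.000238 = 0.141999
The terms with dam release present sum to 0.009289, so
  P(dam release | ¬flood warning, heavy upstream rainfall) = 0.009289 / 0.141999 ≈ 0.0654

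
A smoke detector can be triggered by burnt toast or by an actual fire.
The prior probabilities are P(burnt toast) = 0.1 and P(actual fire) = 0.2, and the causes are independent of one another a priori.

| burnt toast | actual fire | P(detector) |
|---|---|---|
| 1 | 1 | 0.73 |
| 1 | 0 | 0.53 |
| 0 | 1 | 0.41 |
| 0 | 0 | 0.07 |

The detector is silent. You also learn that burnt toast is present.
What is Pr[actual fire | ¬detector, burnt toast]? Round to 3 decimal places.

Numerator (weight on configurations with actual fire): 0.27×0.2 = 0.054000
Normalizer over all consistent configurations: 0.47×0.8 + 0.27×0.2 = 0.430000
Posterior = 0.054000 / 0.430000 ≈ 0.126

Pr[actual fire | ¬detector, burnt toast] ≈ 0.126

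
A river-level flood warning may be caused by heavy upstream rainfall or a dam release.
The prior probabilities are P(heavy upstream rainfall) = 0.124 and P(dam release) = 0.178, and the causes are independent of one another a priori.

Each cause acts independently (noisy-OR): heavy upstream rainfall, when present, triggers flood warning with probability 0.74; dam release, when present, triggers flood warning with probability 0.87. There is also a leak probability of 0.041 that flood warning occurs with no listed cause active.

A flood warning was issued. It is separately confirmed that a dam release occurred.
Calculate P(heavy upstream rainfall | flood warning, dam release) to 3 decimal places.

Under noisy-OR, P(flood warning | causes) = 1 − (1−0.041)·∏(1−qᵢ) over the active causes.
Numerator (weight on configurations with heavy upstream rainfall): 0.967586·0.124 = 0.119981
The normalizing constant is 0.87533·0.876 + 0.967586·0.124 = 0.886770
Posterior = 0.119981 / 0.886770 ≈ 0.135

P(heavy upstream rainfall | flood warning, dam release) ≈ 0.135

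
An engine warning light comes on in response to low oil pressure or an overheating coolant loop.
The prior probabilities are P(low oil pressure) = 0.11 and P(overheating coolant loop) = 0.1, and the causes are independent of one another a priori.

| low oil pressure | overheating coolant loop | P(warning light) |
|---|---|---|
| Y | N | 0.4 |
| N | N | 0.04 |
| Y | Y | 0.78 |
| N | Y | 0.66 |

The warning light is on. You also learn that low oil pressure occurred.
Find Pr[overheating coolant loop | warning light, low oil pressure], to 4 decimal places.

Sum P(warning light|·) weighted by the priors over both values of overheating coolant loop:
  P(warning light | low oil pressure) = 0.4×0.9 + 0.78×0.1
        = 0.360000 + 0.078000 = 0.438000
The terms with overheating coolant loop present sum to 0.078000, so
  P(overheating coolant loop | warning light, low oil pressure) = 0.078000 / 0.438000 ≈ 0.1781

Pr[overheating coolant loop | warning light, low oil pressure] ≈ 0.1781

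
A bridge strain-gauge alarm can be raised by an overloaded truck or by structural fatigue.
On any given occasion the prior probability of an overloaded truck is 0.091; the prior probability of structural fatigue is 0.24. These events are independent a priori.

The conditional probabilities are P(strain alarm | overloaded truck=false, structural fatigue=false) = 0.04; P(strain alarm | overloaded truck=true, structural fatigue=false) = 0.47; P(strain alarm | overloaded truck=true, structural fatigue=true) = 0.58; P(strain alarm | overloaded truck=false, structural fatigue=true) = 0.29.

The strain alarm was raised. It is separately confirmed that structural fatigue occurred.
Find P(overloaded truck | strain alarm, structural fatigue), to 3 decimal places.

P(strain alarm | structural fatigue) = 0.29×0.909 + 0.58×0.091 = 0.263610 + 0.052780 = 0.316390
The overloaded truck-present share is 0.58×0.091 = 0.052780.
Hence the posterior is 0.052780/0.316390 ≈ 0.167.

P(overloaded truck | strain alarm, structural fatigue) ≈ 0.167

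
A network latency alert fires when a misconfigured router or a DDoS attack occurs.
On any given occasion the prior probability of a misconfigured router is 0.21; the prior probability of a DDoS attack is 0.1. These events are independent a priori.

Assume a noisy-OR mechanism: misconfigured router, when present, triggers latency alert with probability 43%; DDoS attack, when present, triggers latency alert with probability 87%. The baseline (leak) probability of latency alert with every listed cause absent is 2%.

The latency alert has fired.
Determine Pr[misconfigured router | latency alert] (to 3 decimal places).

Pr[misconfigured router | latency alert] ≈ 0.553

Under noisy-OR, P(latency alert | causes) = 1 − (1−0.02)·∏(1−qᵢ) over the active causes.
For the numerator, keep only misconfigured router=true terms: 0.083425 + 0.019475 = 0.102900
Denominator P(latency alert): 0.02*0.79*0.9 + 0.8726*0.79*0.1 + 0.4414*0.21*0.9 + 0.927382*0.21*0.1 = 0.186055
P(misconfigured router | latency alert) = 0.102900/0.186055 ≈ 0.553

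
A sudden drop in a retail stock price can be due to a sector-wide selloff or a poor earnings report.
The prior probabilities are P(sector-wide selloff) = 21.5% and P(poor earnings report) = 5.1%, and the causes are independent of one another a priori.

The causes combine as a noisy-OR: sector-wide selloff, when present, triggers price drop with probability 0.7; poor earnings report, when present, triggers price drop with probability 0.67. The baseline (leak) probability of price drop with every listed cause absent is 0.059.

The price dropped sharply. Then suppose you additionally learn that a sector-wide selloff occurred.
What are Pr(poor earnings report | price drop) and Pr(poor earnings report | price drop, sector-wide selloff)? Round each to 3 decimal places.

Pr(poor earnings report | price drop) ≈ 0.165; Pr(poor earnings report | price drop, sector-wide selloff) ≈ 0.064

Under noisy-OR, P(price drop | causes) = 1 − (1−0.059)·∏(1−qᵢ) over the active causes.
P(price drop) = 0.059×0.785×0.949 + 0.68947×0.785×0.051 + 0.7177×0.215×0.949 + 0.906841×0.215×0.051 = 0.043953 + 0.027603 + 0.146436 + 0.009944 = 0.227936
Of this, 0.037547 comes from 0.027603 + 0.009944 (the poor earnings report=true cases).
So P(poor earnings report | price drop) = 0.037547/0.227936 ≈ 0.165.

With the extra evidence:
P(price drop | sector-wide selloff) = 0.7177×0.949 + 0.906841×0.051 = 0.681097 + 0.046249 = 0.727346
Restricting to configurations with poor earnings report present: 0.906841×0.051 = 0.046249.
Hence the posterior is 0.046249/0.727346 ≈ 0.064.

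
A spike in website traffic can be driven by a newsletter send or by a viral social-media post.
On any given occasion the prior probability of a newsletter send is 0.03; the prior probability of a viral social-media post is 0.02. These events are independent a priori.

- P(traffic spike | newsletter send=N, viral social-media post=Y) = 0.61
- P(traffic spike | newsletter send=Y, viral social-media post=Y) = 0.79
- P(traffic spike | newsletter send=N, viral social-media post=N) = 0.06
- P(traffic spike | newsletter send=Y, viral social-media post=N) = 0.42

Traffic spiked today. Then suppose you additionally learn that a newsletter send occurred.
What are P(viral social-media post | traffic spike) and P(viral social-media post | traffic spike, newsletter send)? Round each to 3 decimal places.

P(traffic spike) = 0.06×0.97×0.98 + 0.61×0.97×0.02 + 0.42×0.03×0.98 + 0.79×0.03×0.02 = 0.057036 + 0.011834 + 0.012348 + 0.000474 = 0.081692
The viral social-media post-present share is 0.011834 + 0.000474 = 0.012308.
Hence the posterior is 0.012308/0.081692 ≈ 0.151.

Now condition on the additional information:
Enumerate both values of viral social-media post and weight by the priors:
  P(traffic spike | newsletter send) = 0.42*0.98 + 0.79*0.02
        = 0.411600 + 0.015800 = 0.427400
Configurations with viral social-media post contribute 0.015800, so
  P(viral social-media post | traffic spike, newsletter send) = 0.015800 / 0.427400 ≈ 0.037
Conditioning on newsletter send lowers the posterior on viral social-media post: the classic explaining-away effect in a common-effect structure.

P(viral social-media post | traffic spike) ≈ 0.151; P(viral social-media post | traffic spike, newsletter send) ≈ 0.037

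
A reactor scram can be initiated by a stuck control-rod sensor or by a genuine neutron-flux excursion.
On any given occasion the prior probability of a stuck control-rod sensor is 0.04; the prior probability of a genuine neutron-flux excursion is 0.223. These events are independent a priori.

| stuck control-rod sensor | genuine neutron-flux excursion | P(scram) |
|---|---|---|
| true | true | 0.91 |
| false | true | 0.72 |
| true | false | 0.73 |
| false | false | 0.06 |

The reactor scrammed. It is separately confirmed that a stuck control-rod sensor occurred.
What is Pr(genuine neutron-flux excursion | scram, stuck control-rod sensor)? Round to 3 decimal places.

Pr(genuine neutron-flux excursion | scram, stuck control-rod sensor) ≈ 0.263

P(scram | stuck control-rod sensor) = 0.73×0.777 + 0.91×0.223 = 0.567210 + 0.202930 = 0.770140
Restricting to configurations with genuine neutron-flux excursion present: 0.91×0.223 = 0.202930.
So P(genuine neutron-flux excursion | scram, stuck control-rod sensor) = 0.202930/0.770140 ≈ 0.263.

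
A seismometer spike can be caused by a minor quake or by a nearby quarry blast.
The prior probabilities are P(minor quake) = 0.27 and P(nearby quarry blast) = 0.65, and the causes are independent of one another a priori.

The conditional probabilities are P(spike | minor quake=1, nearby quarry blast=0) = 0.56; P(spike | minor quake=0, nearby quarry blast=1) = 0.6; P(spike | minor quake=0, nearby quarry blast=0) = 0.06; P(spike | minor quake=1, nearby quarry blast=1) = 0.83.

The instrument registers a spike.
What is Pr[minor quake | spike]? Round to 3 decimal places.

Pr[minor quake | spike] ≈ 0.398

P(spike) = 0.06·0.73·0.35 + 0.6·0.73·0.65 + 0.56·0.27·0.35 + 0.83·0.27·0.65 = 0.015330 + 0.284700 + 0.052920 + 0.145665 = 0.498615
Restricting to configurations with minor quake present: 0.052920 + 0.145665 = 0.198585.
P(minor quake | spike) = 0.198585 / 0.498615 ≈ 0.398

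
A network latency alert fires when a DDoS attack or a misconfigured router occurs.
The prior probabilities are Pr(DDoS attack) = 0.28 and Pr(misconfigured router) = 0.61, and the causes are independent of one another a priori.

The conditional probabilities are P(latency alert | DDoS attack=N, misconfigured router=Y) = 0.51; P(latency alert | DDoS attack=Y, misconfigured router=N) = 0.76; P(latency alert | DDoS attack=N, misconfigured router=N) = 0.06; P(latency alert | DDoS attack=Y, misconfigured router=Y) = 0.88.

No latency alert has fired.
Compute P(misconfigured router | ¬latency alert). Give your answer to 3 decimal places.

By total probability over the 4 (DDoS attack, misconfigured router) configurations:
  P(¬latency alert) = 0.94×0.72×0.39 + 0.49×0.72×0.61 + 0.24×0.28×0.39 + 0.12×0.28×0.61
        = 0.263952 + 0.215208 + 0.026208 + 0.020496 = 0.525864
Keeping only the misconfigured router-present terms gives 0.235704, so
  P(misconfigured router | ¬latency alert) = 0.235704 / 0.525864 ≈ 0.448

P(misconfigured router | ¬latency alert) ≈ 0.448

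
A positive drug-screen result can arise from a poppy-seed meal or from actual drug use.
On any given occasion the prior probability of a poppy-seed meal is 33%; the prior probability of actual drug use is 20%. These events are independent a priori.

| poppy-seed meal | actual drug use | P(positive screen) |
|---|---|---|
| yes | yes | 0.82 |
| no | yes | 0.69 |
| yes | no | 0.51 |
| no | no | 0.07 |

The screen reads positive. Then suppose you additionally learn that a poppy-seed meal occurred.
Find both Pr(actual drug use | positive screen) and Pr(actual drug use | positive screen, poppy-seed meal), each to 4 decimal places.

Enumerate the 4 (poppy-seed meal, actual drug use) configurations and weight by the priors:
  P(positive screen) = 0.07·0.67·0.8 + 0.69·0.67·0.2 + 0.51·0.33·0.8 + 0.82·0.33·0.2
        = 0.037520 + 0.092460 + 0.134640 + 0.054120 = 0.318740
Configurations with actual drug use contribute 0.146580, so
  P(actual drug use | positive screen) = 0.146580 / 0.318740 ≈ 0.4599

Now condition on the additional information:
Numerator (weight on configurations with actual drug use): 0.82×0.2 = 0.164000
Denominator P(positive screen | poppy-seed meal): 0.51×0.8 + 0.82×0.2 = 0.572000
Posterior = 0.164000 / 0.572000 ≈ 0.2867
The drop from 0.4599 to 0.2867 is the explaining-away (discounting) effect.

Pr(actual drug use | positive screen) ≈ 0.4599; Pr(actual drug use | positive screen, poppy-seed meal) ≈ 0.2867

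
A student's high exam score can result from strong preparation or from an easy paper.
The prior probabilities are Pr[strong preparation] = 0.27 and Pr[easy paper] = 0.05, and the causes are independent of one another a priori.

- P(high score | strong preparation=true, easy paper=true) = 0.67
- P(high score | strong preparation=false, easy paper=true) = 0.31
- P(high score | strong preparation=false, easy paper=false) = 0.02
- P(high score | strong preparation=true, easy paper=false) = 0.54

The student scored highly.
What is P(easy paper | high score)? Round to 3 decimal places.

P(easy paper | high score) ≈ 0.118

P(high score) = 0.02*0.73*0.95 + 0.31*0.73*0.05 + 0.54*0.27*0.95 + 0.67*0.27*0.05 = 0.013870 + 0.011315 + 0.138510 + 0.009045 = 0.172740
The easy paper-present share is 0.011315 + 0.009045 = 0.020360.
Hence the posterior is 0.020360/0.172740 ≈ 0.118.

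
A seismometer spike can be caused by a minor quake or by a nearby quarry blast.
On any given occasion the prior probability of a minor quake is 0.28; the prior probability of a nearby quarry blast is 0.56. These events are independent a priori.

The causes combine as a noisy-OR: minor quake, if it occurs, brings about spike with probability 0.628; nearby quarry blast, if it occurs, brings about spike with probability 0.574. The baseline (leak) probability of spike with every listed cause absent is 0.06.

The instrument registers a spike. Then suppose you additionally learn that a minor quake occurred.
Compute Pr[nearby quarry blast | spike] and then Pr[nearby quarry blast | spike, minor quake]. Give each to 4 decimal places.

Pr[nearby quarry blast | spike] ≈ 0.7910; Pr[nearby quarry blast | spike, minor quake] ≈ 0.6248

Under noisy-OR, P(spike | causes) = 1 − (1−0.06)·∏(1−qᵢ) over the active causes.
Sum P(spike|·) weighted by the priors over the 4 (minor quake, nearby quarry blast) configurations:
  P(spike) = 0.06·0.72·0.44 + 0.59956·0.72·0.56 + 0.65032·0.28·0.44 + 0.851036·0.28·0.56
        = 0.019008 + 0.241743 + 0.080119 + 0.133442 = 0.474312
Configurations with nearby quarry blast contribute 0.375185, so
  P(nearby quarry blast | spike) = 0.375185 / 0.474312 ≈ 0.7910

With the extra evidence:
By total probability over both values of nearby quarry blast:
  P(spike | minor quake) = 0.65032×0.44 + 0.851036×0.56
        = 0.286141 + 0.476580 = 0.762721
Configurations with nearby quarry blast contribute 0.476580, so
  P(nearby quarry blast | spike, minor quake) = 0.476580 / 0.762721 ≈ 0.6248
Conditioning on minor quake lowers the posterior on nearby quarry blast: the classic explaining-away effect in a common-effect structure.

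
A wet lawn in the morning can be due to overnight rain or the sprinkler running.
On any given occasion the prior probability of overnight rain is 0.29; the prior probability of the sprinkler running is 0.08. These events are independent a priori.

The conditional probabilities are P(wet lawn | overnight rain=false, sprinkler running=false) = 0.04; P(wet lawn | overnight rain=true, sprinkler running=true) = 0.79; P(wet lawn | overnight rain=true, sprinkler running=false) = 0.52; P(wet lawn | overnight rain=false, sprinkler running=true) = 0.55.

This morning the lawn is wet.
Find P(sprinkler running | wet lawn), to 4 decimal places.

P(sprinkler running | wet lawn) ≈ 0.2312

For the numerator, keep only sprinkler running=true terms: 0.031240 + 0.018328 = 0.049568
The normalizing constant is 0.04·0.71·0.92 + 0.55·0.71·0.08 + 0.52·0.29·0.92 + 0.79·0.29·0.08 = 0.214432
Posterior = 0.049568 / 0.214432 ≈ 0.2312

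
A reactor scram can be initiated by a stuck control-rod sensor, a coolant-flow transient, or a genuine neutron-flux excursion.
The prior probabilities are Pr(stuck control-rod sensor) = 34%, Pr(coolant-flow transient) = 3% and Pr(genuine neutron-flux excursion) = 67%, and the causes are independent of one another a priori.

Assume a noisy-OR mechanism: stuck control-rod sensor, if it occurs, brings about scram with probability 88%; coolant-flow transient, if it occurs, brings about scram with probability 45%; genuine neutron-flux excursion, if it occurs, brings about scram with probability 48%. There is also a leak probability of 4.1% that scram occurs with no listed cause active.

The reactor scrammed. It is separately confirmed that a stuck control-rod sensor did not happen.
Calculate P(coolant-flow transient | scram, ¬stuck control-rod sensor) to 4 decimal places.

Under noisy-OR, P(scram | causes) = 1 − (1−0.041)·∏(1−qᵢ) over the active causes.
Sum P(scram|·) weighted by the priors over the 4 (coolant-flow transient, genuine neutron-flux excursion) configurations:
  P(scram | ¬stuck control-rod sensor) = 0.041·0.97·0.33 + 0.50132·0.97·0.67 + 0.47255·0.03·0.33 + 0.725726·0.03·0.67
        = 0.013124 + 0.325808 + 0.004678 + 0.014587 = 0.358197
Configurations with coolant-flow transient contribute 0.019265, so
  P(coolant-flow transient | scram, ¬stuck control-rod sensor) = 0.019265 / 0.358197 ≈ 0.0538

P(coolant-flow transient | scram, ¬stuck control-rod sensor) ≈ 0.0538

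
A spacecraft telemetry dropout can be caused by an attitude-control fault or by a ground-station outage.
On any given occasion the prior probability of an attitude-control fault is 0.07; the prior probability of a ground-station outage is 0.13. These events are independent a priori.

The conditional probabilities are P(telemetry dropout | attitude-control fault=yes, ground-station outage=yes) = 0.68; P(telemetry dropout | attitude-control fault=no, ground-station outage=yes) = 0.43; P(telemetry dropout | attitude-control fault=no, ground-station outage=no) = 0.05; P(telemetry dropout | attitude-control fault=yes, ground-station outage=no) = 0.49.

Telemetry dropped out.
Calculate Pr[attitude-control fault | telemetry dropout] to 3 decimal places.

P(telemetry dropout) = 0.05*0.93*0.87 + 0.43*0.93*0.13 + 0.49*0.07*0.87 + 0.68*0.07*0.13 = 0.040455 + 0.051987 + 0.029841 + 0.006188 = 0.128471
Restricting to configurations with attitude-control fault present: 0.029841 + 0.006188 = 0.036029.
P(attitude-control fault | telemetry dropout) = 0.036029 / 0.128471 ≈ 0.280

Pr[attitude-control fault | telemetry dropout] ≈ 0.280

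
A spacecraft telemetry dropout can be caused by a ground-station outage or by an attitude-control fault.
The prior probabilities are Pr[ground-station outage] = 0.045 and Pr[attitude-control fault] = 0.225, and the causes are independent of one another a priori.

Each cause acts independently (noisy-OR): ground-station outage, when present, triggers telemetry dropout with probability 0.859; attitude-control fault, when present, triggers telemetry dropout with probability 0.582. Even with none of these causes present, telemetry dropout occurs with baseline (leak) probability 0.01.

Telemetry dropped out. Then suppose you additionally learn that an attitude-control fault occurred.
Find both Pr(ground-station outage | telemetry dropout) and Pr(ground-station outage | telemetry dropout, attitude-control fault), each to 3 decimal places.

Under noisy-OR, P(telemetry dropout | causes) = 1 − (1−0.01)·∏(1−qᵢ) over the active causes.
P(telemetry dropout) = 0.01×0.955×0.775 + 0.58618×0.955×0.225 + 0.86041×0.045×0.775 + 0.941651×0.045×0.225 = 0.007401 + 0.125955 + 0.030007 + 0.009534 = 0.172897
Of this, 0.039541 comes from 0.030007 + 0.009534 (the ground-station outage=true cases).
So P(ground-station outage | telemetry dropout) = 0.039541/0.172897 ≈ 0.229.

Now also conditioning on attitude-control fault=true:
By total probability over both values of ground-station outage:
  P(telemetry dropout | attitude-control fault) = 0.58618×0.955 + 0.941651×0.045
        = 0.559802 + 0.042374 = 0.602176
The terms with ground-station outage present sum to 0.042374, so
  P(ground-station outage | telemetry dropout, attitude-control fault) = 0.042374 / 0.602176 ≈ 0.070
Conditioning on attitude-control fault lowers the posterior on ground-station outage: the classic explaining-away effect in a common-effect structure.

Pr(ground-station outage | telemetry dropout) ≈ 0.229; Pr(ground-station outage | telemetry dropout, attitude-control fault) ≈ 0.070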